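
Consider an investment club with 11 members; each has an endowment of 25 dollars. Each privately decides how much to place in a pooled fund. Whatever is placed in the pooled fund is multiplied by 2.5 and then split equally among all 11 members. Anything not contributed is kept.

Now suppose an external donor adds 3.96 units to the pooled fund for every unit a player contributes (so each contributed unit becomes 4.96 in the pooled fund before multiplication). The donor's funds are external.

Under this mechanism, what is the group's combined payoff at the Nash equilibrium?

3410.00 dollars

Under the mechanism each unit contributed yields 2.5 × 4.96 / 11 = 1.1273 back to its contributor per unit of net cost, which exceeds 1, making full contribution the dominant choice for everyone.
So the Nash equilibrium is full contribution by all 11; the group earns 2.5 × 4.96 × 275 = 3410.00.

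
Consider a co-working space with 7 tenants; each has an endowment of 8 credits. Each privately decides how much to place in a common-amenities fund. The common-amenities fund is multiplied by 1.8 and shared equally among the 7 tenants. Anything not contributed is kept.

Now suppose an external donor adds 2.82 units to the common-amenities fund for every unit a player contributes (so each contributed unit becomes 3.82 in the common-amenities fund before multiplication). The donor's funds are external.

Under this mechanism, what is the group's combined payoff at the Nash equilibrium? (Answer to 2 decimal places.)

56.00 credits

Even with the mechanism, each unit contributed returns only 1.8 × 3.82 / 7 = 0.9823 per unit of net cost, so contributing nothing is still dominant.
At the Nash equilibrium no one contributes; group total payoff = 7 × 8 = 56.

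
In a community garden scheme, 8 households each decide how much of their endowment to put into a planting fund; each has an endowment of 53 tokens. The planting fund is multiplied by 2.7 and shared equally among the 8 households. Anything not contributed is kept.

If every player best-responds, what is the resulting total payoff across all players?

Each contributed unit returns 2.7/8 = 0.3375 to its contributor — below 1 — so contributing 0 is dominant for every player. At the Nash equilibrium everyone keeps their 53, and the group total is 8 × 53 = 424.

424.00 tokens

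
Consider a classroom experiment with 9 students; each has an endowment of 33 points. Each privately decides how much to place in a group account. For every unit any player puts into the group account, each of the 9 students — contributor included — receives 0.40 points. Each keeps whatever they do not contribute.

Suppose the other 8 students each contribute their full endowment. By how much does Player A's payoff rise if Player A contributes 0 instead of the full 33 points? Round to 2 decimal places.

19.80 points

Switching from a contribution of 33 to 0 lets Player A keep an extra 33 points, but lowers the group account by 33, which costs Player A their own share of that drop: 0.40 × 33 = 13.20.
Net gain = 33 − 13.20 = 19.80. The private return per contributed unit (0.40) is below 1, so free-riding is indeed the best response regardless of what the others do.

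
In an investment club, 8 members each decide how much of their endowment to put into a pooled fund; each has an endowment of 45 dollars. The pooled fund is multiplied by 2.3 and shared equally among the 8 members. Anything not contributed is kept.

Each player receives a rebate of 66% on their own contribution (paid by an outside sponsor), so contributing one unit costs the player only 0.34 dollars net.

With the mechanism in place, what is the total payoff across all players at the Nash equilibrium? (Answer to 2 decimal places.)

360.00 dollars

With the mechanism, a contributed unit returns (2.3/8) / 0.34 = 0.8456 per unit of net cost — still below 1 — so contributing 0 remains dominant for every player.
Everyone keeps their endowment and the group total is 8 × 45 = 360.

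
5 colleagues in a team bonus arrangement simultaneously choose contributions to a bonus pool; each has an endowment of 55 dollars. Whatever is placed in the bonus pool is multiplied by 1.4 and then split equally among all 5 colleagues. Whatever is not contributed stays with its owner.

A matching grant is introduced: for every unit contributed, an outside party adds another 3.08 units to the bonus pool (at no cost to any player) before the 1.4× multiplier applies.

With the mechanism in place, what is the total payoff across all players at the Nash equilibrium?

1570.80 dollars

With the mechanism, a contributed unit returns 1.4 × 4.08 / 5 = 1.1424 per unit of net cost to the contributor — now above 1 — so contributing fully is weakly dominant for every player.
At the Nash equilibrium everyone contributes 55. Group total payoff = 1.4 × 4.08 × 275 = 1570.80.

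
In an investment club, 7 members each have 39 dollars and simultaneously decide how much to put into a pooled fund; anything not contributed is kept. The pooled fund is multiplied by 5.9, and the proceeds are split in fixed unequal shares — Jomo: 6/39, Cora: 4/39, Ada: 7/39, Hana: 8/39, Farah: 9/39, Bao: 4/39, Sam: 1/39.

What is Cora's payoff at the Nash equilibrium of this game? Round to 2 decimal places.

109.80 dollars

Player j's private return per contributed unit is 5.9 × (j's share). Contributing is weakly dominant for j when that share is at least 1/5.9 = 0.1695, and contributing 0 is dominant otherwise.
The shares above 0.1695 belong to Ada, Hana and Farah, contributing 39 each; the remaining 4 contribute 0. Total contributed: 117.
Cora keeps 39 and receives 5.9 × 117 × 4/39 = 70.80 from the pooled fund, for a payoff of 109.80.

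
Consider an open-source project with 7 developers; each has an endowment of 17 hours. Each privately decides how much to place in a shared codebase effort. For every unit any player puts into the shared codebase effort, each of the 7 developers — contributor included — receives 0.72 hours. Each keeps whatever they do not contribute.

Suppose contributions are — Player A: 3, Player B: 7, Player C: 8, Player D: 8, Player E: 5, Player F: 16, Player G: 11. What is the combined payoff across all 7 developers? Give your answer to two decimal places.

Total contributed: 3 + 7 + 8 + 8 + 5 + 16 + 11 = 58; total kept: 7 × 17 − 58 = 61.
The shared codebase effort pays out 0.72 × 7 × 58 = 292.32 in aggregate.
Group total = 61 + 292.32 = 353.32.

353.32 hours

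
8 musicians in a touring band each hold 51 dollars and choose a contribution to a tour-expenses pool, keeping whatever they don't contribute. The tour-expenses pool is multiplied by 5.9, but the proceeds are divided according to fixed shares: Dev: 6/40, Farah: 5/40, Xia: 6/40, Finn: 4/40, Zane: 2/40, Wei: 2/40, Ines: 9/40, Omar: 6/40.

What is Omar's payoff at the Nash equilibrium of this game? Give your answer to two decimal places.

Player j's private return per contributed unit is 5.9 × (j's share). Contributing is weakly dominant for j when that share is at least 1/5.9 = 0.1695, and contributing 0 is dominant otherwise.
Only Ines (9/40) clears that bar, contributing 51; the remaining 7 contribute 0. Total contributed: 51.
Omar keeps 51 and receives 5.9 × 51 × 6/40 = 45.14 from the tour-expenses pool, for a payoff of 96.14.

96.14 dollars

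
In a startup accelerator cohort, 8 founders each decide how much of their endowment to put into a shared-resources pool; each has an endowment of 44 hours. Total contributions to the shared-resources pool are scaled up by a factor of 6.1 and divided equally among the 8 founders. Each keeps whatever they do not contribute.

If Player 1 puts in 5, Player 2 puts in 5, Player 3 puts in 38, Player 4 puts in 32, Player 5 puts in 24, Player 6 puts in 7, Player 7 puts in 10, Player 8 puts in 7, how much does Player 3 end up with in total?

Total contributed: 5 + 5 + 38 + 32 + 24 + 7 + 10 + 7 = 128.
Each receives 6.1 × 128 / 8 = 97.60 from the shared-resources pool.
Player 3 keeps 44 − 38 = 6, so Player 3's payoff is 6 + 97.60 = 103.60.

103.60 hours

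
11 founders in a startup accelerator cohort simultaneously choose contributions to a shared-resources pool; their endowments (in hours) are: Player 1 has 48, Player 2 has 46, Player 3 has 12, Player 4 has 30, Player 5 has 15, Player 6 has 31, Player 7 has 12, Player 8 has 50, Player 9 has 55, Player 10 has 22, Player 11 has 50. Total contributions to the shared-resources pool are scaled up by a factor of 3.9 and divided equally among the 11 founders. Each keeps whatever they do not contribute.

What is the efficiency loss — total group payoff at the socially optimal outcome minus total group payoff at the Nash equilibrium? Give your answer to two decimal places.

The private return per contributed unit is 3.9/11 = 0.3545 < 1 for every player regardless of endowment, so the Nash equilibrium is zero contribution and the group total is Σ E_j = 48 + 46 + 12 + 30 + 15 + 31 + 12 + 50 + 55 + 22 + 50 = 371.
Each contributed unit returns 3.900 to the group, so the social optimum is full contribution by everyone: group total = 3.900 × 371 = 1446.90.
Efficiency loss = (3.900 − 1) × 371 = 1075.90.

1075.90 hours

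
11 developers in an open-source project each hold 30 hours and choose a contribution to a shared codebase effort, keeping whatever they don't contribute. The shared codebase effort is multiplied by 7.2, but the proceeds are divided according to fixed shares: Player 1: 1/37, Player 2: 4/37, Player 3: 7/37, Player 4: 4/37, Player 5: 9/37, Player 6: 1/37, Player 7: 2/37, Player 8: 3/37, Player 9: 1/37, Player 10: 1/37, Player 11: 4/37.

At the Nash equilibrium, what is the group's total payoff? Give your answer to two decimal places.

A player with share s gets back 7.2·s per unit contributed, so full contribution is dominant for anyone with s > 1/7.2 = 0.1389 and zero contribution is dominant for anyone below.
The shares above 0.1389 belong to Player 3 and Player 5, contributing 30 each; the remaining 9 contribute 0. Total contributed: 60.
The shared codebase effort pays out 7.2 × 60 = 432.00 in total (split across the unequal shares, but the aggregate is all that matters for the group sum).
The 9 free-riders keep 30 each, adding 270. Group total = 270 + 432.00 = 702.00.

702.00 hours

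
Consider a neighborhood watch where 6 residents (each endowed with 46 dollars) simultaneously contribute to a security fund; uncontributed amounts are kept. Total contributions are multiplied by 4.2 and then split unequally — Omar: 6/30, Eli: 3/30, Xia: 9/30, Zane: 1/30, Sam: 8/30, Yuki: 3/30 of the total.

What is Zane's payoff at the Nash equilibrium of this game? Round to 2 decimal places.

58.88 dollars

For player j, contributing a unit is worthwhile iff 4.2 × (j's share) ≥ 1, i.e. iff j's share is at least 0.2381.
Xia and Sam are above the threshold, contributing 46 each; the remaining 4 contribute 0. Total contributed: 92.
Zane keeps 46 and receives 4.2 × 92 × 1/30 = 12.88 from the security fund, for a payoff of 58.88.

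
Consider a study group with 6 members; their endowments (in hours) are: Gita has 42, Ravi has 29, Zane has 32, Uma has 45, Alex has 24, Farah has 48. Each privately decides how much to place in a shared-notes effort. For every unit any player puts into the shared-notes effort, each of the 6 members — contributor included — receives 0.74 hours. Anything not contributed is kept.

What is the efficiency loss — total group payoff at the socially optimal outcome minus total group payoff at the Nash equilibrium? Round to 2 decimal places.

The private return per contributed unit is 0.74 < 1 for everyone, so the Nash equilibrium is zero contribution and the group total is Σ E_j = 42 + 29 + 32 + 45 + 24 + 48 = 220.
Each contributed unit returns 4.440 to the group, so the social optimum is full contribution by everyone: group total = 4.440 × 220 = 976.80.
Efficiency loss = (4.440 − 1) × 220 = 756.80.

756.80 hours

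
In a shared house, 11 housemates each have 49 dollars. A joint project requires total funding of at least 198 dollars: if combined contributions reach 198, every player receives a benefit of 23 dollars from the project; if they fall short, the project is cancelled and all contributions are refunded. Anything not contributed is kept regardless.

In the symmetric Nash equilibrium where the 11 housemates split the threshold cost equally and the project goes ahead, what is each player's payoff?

54 dollars

Equal share of the threshold: 198/11 = 18.
At this profile no one gains by cutting their contribution: any cut drops the total below 198, the project is cancelled, contributions are refunded, and the deviator ends with 49, which is less than 49 − 18 + 23 = 54. Contributing more than 18 just wastes the excess. So contributing exactly 18 is a best response.
Each player's payoff: 49 − 18 + 23 = 54.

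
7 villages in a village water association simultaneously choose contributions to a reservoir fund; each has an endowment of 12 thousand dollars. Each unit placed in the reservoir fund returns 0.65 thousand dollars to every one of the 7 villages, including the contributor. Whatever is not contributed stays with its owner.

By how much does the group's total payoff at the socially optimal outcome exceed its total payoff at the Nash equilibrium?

The private return per contributed unit is 0.65 < 1, so contributing 0 is dominant for every player. At the Nash equilibrium everyone keeps their 12, and the group total is 7 × 12 = 84.
Each contributed unit returns 4.550 to the group as a whole (0.65 to each of 7 players), which exceeds 1, so the social optimum is full contribution: group total = 4.550 × 84 = 382.20.
Efficiency loss = 382.20 − 84 = 298.20.

298.20 thousand dollars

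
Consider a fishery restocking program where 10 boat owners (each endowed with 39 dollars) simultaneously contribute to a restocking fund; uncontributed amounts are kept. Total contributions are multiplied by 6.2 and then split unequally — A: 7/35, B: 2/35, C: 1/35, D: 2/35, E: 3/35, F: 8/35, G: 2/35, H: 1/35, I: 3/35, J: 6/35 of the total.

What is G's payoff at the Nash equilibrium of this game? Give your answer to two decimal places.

80.45 dollars

Each unit j contributes comes back to j as 6.2 × (j's share), so j prefers to contribute only if that share exceeds 1/6.2 = 0.1613; otherwise keeping the unit dominates.
A, F and J are above the threshold, contributing 39 each; the remaining 7 contribute 0. Total contributed: 117.
G keeps 39 and receives 6.2 × 117 × 2/35 = 41.45 from the restocking fund, for a payoff of 80.45.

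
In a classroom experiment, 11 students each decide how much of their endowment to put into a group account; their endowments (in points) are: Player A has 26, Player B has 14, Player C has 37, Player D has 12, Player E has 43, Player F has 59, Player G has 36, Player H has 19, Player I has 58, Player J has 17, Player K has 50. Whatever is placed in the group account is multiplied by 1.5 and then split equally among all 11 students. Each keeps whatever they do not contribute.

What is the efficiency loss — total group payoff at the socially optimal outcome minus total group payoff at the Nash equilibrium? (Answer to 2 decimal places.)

185.50 points

The private return per contributed unit is 1.5/11 = 0.1364 < 1 for every player regardless of endowment, so the Nash equilibrium is zero contribution and the group total is Σ E_j = 26 + 14 + 37 + 12 + 43 + 59 + 36 + 19 + 58 + 17 + 50 = 371.
Each contributed unit returns 1.500 to the group, so the social optimum is full contribution by everyone: group total = 1.500 × 371 = 556.50.
Efficiency loss = (1.500 − 1) × 371 = 185.50.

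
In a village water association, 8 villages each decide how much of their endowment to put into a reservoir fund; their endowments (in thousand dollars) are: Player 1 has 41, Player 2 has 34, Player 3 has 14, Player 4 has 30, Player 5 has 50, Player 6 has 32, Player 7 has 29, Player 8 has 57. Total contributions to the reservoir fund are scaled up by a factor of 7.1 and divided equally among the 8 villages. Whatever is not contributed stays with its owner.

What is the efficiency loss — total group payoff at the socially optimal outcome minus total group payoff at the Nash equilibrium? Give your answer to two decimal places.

1750.70 thousand dollars

The private return per contributed unit is 7.1/8 = 0.8875 < 1 for every player regardless of endowment, so the Nash equilibrium is zero contribution and the group total is Σ E_j = 41 + 34 + 14 + 30 + 50 + 32 + 29 + 57 = 287.
Each contributed unit returns 7.100 to the group, so the social optimum is full contribution by everyone: group total = 7.100 × 287 = 2037.70.
Efficiency loss = (7.100 − 1) × 287 = 1750.70.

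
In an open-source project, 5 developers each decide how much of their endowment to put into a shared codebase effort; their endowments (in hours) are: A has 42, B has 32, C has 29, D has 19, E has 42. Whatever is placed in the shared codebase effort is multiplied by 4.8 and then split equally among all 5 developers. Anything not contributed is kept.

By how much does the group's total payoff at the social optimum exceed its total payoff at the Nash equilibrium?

The private return per contributed unit is 4.8/5 = 0.9600 < 1 for every player regardless of endowment, so the Nash equilibrium is zero contribution and the group total is Σ E_j = 42 + 32 + 29 + 19 + 42 = 164.
Each contributed unit returns 4.800 to the group, so the social optimum is full contribution by everyone: group total = 4.800 × 164 = 787.20.
Efficiency loss = (4.800 − 1) × 164 = 623.20.

623.20 hours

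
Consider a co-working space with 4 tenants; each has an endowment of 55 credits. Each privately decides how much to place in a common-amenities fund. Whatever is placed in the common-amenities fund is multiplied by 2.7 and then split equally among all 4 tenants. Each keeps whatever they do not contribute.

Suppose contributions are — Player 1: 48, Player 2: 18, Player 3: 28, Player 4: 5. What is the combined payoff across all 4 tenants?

Total contributed: 48 + 18 + 28 + 5 = 99; total kept: 4 × 55 − 99 = 121.
The common-amenities fund pays out 2.7 × 99 = 267.30 in aggregate.
Group total = 121 + 267.30 = 388.30.

388.30 credits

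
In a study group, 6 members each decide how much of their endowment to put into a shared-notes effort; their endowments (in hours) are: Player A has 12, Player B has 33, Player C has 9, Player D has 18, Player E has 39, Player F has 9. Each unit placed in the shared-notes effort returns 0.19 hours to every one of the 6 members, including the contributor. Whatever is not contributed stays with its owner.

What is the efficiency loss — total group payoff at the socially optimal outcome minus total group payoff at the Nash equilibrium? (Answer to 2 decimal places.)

16.80 hours

The private return per contributed unit is 0.19 < 1 for everyone, so the Nash equilibrium is zero contribution and the group total is Σ E_j = 12 + 33 + 9 + 18 + 39 + 9 = 120.
Each contributed unit returns 1.140 to the group, so the social optimum is full contribution by everyone: group total = 1.140 × 120 = 136.80.
Efficiency loss = (1.140 − 1) × 120 = 16.80.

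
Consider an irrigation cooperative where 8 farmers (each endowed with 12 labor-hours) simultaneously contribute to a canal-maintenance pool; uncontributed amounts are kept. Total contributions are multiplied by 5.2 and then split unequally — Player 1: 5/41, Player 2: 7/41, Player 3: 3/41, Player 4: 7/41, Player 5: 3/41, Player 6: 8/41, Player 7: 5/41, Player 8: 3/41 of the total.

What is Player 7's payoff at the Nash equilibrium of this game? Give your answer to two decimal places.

For player j, contributing a unit is worthwhile iff 5.2 × (j's share) ≥ 1, i.e. iff j's share is at least 0.1923.
Only Player 6 (8/41) clears that bar, contributing 12; the remaining 7 contribute 0. Total contributed: 12.
Player 7 keeps 12 and receives 5.2 × 12 × 5/41 = 7.61 from the canal-maintenance pool, for a payoff of 19.61.

19.61 labor-hours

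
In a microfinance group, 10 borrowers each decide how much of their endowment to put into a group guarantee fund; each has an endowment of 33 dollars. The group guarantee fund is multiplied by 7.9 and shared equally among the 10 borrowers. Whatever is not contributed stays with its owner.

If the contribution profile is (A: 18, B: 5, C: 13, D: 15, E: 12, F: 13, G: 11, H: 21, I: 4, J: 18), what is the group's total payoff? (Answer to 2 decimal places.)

1227.00 dollars

Total contributed: 18 + 5 + 13 + 15 + 12 + 13 + 11 + 21 + 4 + 18 = 130; total kept: 10 × 33 − 130 = 200.
The group guarantee fund pays out 7.9 × 130 = 1027.00 in aggregate.
Group total = 200 + 1027.00 = 1227.00.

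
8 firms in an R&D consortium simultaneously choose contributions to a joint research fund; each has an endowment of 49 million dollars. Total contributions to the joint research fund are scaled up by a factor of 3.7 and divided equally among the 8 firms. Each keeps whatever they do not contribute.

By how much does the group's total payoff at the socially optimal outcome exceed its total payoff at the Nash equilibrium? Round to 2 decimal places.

1058.40 million dollars

Each contributed unit returns 3.7/8 = 0.4625 to its contributor — below 1 — so contributing 0 is dominant for every player. At the Nash equilibrium everyone keeps their 49, and the group total is 8 × 49 = 392.
Each contributed unit returns 3.700 to the group as a whole (0.4625 to each of 8 players), which exceeds 1, so the social optimum is full contribution: group total = 3.700 × 392 = 1450.40.
Efficiency loss = 1450.40 − 392 = 1058.40.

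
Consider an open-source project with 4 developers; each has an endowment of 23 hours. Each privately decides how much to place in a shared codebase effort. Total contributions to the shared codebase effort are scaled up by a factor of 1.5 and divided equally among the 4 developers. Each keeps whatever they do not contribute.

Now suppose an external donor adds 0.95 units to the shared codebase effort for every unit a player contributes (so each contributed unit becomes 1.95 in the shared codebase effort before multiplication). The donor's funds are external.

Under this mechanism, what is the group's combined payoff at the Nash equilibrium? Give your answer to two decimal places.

92.00 hours

With the mechanism, a contributed unit returns 1.5 × 1.95 / 4 = 0.7313 per unit of net cost — still below 1 — so contributing 0 remains dominant for every player.
At the Nash equilibrium no one contributes; group total payoff = 4 × 23 = 92.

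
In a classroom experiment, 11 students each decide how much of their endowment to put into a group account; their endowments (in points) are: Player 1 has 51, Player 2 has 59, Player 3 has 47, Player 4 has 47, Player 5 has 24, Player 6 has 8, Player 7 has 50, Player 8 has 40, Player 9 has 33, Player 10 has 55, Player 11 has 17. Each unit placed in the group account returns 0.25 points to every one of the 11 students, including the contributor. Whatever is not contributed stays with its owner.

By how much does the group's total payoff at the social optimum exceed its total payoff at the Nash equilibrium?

754.25 points

The private return per contributed unit is 0.25 < 1 for everyone, so the Nash equilibrium is zero contribution and the group total is Σ E_j = 51 + 59 + 47 + 47 + 24 + 8 + 50 + 40 + 33 + 55 + 17 = 431.
Each contributed unit returns 2.750 to the group, so the social optimum is full contribution by everyone: group total = 2.750 × 431 = 1185.25.
Efficiency loss = (2.750 − 1) × 431 = 754.25.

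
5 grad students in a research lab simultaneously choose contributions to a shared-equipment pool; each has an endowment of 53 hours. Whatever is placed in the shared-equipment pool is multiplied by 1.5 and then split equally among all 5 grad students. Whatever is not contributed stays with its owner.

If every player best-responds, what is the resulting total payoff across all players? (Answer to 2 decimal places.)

Each contributed unit returns 1.5/5 = 0.3000 to its contributor — below 1 — so contributing 0 is dominant for every player. At the Nash equilibrium everyone keeps their 53, and the group total is 5 × 53 = 265.

265.00 hours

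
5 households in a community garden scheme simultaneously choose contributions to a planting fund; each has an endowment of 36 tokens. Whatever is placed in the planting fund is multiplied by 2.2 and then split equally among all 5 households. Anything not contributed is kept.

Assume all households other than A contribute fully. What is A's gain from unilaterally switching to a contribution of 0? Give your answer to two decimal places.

20.16 tokens

Switching from a contribution of 36 to 0 lets A keep an extra 36 tokens, but lowers the planting fund by 36, which costs A their own share of that drop: 2.2/5 × 36 = 15.84.
Net gain = 36 − 15.84 = 20.16. The private return per contributed unit (0.4400) is below 1, so free-riding is indeed the best response regardless of what the others do.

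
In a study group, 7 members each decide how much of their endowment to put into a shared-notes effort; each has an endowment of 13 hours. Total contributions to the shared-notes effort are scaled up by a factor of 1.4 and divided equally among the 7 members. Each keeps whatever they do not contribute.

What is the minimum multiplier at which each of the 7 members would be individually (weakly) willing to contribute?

7

A contributed unit returns (multiplier)/7 to its contributor.
This reaches 1 exactly when the multiplier is 7.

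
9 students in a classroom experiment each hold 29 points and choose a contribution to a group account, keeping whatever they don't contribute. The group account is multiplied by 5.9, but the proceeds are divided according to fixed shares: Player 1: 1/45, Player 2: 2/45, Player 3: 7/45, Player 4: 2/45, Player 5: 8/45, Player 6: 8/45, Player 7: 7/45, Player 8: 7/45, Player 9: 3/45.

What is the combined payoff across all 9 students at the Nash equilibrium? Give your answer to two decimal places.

545.20 points

Player j's private return per contributed unit is 5.9 × (j's share). Contributing is weakly dominant for j when that share is at least 1/5.9 = 0.1695, and contributing 0 is dominant otherwise.
Player 5 and Player 6 are above the threshold, contributing 29 each; the remaining 7 contribute 0. Total contributed: 58.
The group account pays out 5.9 × 58 = 342.20 in total (split across the unequal shares, but the aggregate is all that matters for the group sum).
The 7 free-riders keep 29 each, adding 203. Group total = 203 + 342.20 = 545.20.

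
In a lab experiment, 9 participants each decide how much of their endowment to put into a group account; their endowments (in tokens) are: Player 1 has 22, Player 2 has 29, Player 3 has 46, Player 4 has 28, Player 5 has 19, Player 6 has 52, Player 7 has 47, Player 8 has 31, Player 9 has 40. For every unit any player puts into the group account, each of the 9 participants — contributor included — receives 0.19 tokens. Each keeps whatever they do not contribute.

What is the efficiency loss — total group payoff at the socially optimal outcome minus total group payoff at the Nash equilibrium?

222.94 tokens

The private return per contributed unit is 0.19 < 1 for everyone, so the Nash equilibrium is zero contribution and the group total is Σ E_j = 22 + 29 + 46 + 28 + 19 + 52 + 47 + 31 + 40 = 314.
Each contributed unit returns 1.710 to the group, so the social optimum is full contribution by everyone: group total = 1.710 × 314 = 536.94.
Efficiency loss = (1.710 − 1) × 314 = 222.94.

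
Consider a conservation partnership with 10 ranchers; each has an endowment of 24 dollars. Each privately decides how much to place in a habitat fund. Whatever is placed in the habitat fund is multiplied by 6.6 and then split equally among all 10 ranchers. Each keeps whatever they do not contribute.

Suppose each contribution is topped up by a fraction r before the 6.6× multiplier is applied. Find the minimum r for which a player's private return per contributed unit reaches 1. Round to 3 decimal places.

With matching at rate r, one contributed unit becomes (1 + r) in the habitat fund and returns 6.6 × (1 + r) / 10 to the contributor.
Setting this equal to 1: 1 + r = 10/6.6 = 1.5152.
So the minimum matching rate is r = 1.5152 − 1 = 0.515.

0.515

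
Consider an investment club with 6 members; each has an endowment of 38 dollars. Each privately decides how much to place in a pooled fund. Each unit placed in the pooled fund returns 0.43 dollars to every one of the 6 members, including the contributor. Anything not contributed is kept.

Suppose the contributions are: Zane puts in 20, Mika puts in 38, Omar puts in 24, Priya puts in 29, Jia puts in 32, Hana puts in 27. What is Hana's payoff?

84.10 dollars

Total contributed: 20 + 38 + 24 + 29 + 32 + 27 = 170.
Each receives 0.43 × 170 = 73.10 from the pooled fund.
Hana keeps 38 − 27 = 11, so Hana's payoff is 11 + 73.10 = 84.10.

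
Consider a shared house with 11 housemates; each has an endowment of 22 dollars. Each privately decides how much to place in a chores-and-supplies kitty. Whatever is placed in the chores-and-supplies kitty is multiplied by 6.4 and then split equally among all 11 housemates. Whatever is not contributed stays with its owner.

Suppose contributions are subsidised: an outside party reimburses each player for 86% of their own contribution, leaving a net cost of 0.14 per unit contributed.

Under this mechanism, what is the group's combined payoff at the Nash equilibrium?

1756.92 dollars

With the mechanism, a contributed unit returns (6.4/11) / 0.14 = 4.1558 per unit of net cost to the contributor — now above 1 — so contributing fully is weakly dominant for every player.
So the Nash equilibrium is full contribution by all 11; the group earns 11 × (22 × 0.86 + 6.4 × 22) = 1756.92.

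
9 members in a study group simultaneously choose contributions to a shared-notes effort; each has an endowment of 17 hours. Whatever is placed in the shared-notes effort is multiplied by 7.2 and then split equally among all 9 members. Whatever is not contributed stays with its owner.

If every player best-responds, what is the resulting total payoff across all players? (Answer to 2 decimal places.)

Each contributed unit returns 7.2/9 = 0.8000 to its contributor — below 1 — so contributing 0 is dominant for every player. At the Nash equilibrium everyone keeps their 17, and the group total is 9 × 17 = 153.

153.00 hours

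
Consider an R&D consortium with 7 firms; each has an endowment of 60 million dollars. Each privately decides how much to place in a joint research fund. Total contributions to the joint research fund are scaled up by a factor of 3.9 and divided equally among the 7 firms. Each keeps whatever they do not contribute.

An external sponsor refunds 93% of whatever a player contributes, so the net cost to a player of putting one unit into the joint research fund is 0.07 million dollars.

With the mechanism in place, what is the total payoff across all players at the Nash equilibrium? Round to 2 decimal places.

2028.60 million dollars

With the mechanism, a contributed unit returns (3.9/7) / 0.07 = 7.9592 per unit of net cost to the contributor — now above 1 — so contributing fully is weakly dominant for every player.
At the Nash equilibrium everyone contributes 60. Group total payoff = 7 × (60 × 0.93 + 3.9 × 60) = 2028.60.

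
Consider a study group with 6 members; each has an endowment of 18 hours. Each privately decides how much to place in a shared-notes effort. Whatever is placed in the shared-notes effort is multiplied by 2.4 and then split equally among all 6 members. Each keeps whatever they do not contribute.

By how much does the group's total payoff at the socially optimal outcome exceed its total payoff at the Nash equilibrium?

Each contributed unit returns 2.4/6 = 0.4000 to its contributor — below 1 — so contributing 0 is dominant for every player. At the Nash equilibrium everyone keeps their 18, and the group total is 6 × 18 = 108.
Each contributed unit returns 2.400 to the group as a whole (0.4000 to each of 6 players), which exceeds 1, so the social optimum is full contribution: group total = 2.400 × 108 = 259.20.
Efficiency loss = 259.20 − 108 = 151.20.

151.20 hours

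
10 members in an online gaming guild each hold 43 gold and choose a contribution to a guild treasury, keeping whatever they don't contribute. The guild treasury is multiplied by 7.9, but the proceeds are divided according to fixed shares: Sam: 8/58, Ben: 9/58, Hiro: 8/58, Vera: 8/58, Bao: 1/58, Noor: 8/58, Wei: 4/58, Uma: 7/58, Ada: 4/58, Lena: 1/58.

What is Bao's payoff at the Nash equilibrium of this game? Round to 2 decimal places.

Player j's private return per contributed unit is 7.9 × (j's share). Contributing is weakly dominant for j when that share is at least 1/7.9 = 0.1266, and contributing 0 is dominant otherwise.
Sam, Ben, Hiro, Vera and Noor are above the threshold, contributing 43 each; the remaining 5 contribute 0. Total contributed: 215.
Bao keeps 43 and receives 7.9 × 215 × 1/58 = 29.28 from the guild treasury, for a payoff of 72.28.

72.28 gold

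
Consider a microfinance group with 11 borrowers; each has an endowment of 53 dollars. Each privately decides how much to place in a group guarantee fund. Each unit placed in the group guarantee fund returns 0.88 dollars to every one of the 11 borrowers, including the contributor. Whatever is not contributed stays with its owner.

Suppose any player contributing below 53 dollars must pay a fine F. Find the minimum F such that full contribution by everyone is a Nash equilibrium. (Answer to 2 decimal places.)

Given the others contribute fully, the best deviation is to contribute 0 (any partial contribution still incurs the fine and gives up units whose private return 0.88 is below 1).
Deviating from 53 to 0 saves 53 dollars but forfeits the deviator's share of the drop in the group guarantee fund: 0.88 × 53 = 46.64.
So the deviation gain is 53 − 46.64 = 6.36, and the fine must be at least 6.36 dollars to wipe it out.

6.36 dollars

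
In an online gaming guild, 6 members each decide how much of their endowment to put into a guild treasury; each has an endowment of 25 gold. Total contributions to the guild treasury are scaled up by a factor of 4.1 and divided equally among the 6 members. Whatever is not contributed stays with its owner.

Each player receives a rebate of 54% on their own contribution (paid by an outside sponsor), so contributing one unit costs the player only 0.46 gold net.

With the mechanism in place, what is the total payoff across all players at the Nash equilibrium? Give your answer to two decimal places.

The effective private return per unit is now (4.1/6) / 0.46 = 1.4855 > 1, so every player's dominant strategy flips to full contribution.
So the Nash equilibrium is full contribution by all 6; the group earns 6 × (25 × 0.54 + 4.1 × 25) = 696.00.

696.00 gold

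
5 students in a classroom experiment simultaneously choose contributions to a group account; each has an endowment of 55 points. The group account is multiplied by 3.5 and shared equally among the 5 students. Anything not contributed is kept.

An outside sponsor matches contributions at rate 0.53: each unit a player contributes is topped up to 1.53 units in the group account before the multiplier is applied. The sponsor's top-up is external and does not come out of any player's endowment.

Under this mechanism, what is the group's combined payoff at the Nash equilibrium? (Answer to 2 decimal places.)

1472.63 points

The effective private return per unit is now 3.5 × 1.53 / 5 = 1.0710 > 1, so every player's dominant strategy flips to full contribution.
At the Nash equilibrium everyone contributes 55. Group total payoff = 3.5 × 1.53 × 275 = 1472.63.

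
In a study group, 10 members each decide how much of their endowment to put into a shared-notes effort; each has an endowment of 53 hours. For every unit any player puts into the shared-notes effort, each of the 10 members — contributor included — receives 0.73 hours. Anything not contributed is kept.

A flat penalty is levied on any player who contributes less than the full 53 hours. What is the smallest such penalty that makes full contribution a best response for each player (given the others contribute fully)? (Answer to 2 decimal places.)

14.31 hours

Given the others contribute fully, the best deviation is to contribute 0 (any partial contribution still incurs the fine and gives up units whose private return 0.73 is below 1).
Deviating from 53 to 0 saves 53 hours but forfeits the deviator's share of the drop in the shared-notes effort: 0.73 × 53 = 38.69.
So the deviation gain is 53 − 38.69 = 14.31, and the fine must be at least 14.31 hours to wipe it out.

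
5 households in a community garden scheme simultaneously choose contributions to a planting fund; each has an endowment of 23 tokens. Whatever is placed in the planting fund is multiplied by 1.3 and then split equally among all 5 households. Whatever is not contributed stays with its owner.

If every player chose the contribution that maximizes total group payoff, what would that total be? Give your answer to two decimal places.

Each contributed unit returns 1.300 to the group as a whole (0.2600 to each of 5 players), which exceeds 1, so the social optimum is full contribution: group total = 1.300 × 115 = 149.50.

149.50 tokens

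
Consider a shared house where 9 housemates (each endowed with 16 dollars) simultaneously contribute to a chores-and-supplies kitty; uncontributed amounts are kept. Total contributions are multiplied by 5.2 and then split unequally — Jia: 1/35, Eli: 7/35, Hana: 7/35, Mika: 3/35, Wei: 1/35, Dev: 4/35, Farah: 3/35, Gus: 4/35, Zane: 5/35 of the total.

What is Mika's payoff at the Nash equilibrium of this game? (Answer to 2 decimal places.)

Each unit j contributes comes back to j as 5.2 × (j's share), so j prefers to contribute only if that share exceeds 1/5.2 = 0.1923; otherwise keeping the unit dominates.
Eli and Hana clear that bar, contributing 16 each; the remaining 7 contribute 0. Total contributed: 32.
Mika keeps 16 and receives 5.2 × 32 × 3/35 = 14.26 from the chores-and-supplies kitty, for a payoff of 30.26.

30.26 dollars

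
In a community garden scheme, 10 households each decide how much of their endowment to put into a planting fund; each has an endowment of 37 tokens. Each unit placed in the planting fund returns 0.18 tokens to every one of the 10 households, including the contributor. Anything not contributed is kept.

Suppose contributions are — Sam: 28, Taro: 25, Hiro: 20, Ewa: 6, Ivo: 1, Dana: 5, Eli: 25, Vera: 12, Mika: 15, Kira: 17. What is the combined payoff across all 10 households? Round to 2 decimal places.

Total contributed: 28 + 25 + 20 + 6 + 1 + 5 + 25 + 12 + 15 + 17 = 154; total kept: 10 × 37 − 154 = 216.
The planting fund pays out 0.18 × 10 × 154 = 277.20 in aggregate.
Group total = 216 + 277.20 = 493.20.

493.20 tokens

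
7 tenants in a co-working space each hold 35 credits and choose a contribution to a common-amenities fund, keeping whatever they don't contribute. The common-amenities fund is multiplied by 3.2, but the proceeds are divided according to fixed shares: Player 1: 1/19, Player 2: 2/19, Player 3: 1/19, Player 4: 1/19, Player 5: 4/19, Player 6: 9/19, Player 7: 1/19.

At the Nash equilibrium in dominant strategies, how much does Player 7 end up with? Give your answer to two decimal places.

Player j's private return per contributed unit is 3.2 × (j's share). Contributing is weakly dominant for j when that share is at least 1/3.2 = 0.3125, and contributing 0 is dominant otherwise.
Player 6 alone (share 9/19) is above the threshold, contributing 35; the remaining 6 contribute 0. Total contributed: 35.
Player 7 keeps 35 and receives 3.2 × 35 × 1/19 = 5.89 from the common-amenities fund, for a payoff of 40.89.

40.89 credits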